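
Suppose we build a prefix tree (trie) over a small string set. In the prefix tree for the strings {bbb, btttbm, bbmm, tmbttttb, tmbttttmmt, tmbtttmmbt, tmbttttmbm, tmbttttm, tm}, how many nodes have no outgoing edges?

A leaf is a node with no children — equivalently, the end of a word that is not a proper prefix of any other stored word.
Those words: "bbb", "bbmm", "btttbm", "tmbtttmmbt", "tmbttttb", "tmbttttmbm", "tmbttttmmt"
Leaf count: 7

7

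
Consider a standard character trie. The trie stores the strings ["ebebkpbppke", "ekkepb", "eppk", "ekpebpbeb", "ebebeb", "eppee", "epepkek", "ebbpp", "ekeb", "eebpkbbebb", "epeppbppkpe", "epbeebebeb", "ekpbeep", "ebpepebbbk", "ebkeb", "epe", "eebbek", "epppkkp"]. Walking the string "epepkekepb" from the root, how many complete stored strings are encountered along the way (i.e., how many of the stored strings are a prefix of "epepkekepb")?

Check each prefix of "epepkekepb" against the stored set — each match is an end-marker on the path.
Prefixes of the query that are stored words: "epe", "epepkek"
Count: 2

2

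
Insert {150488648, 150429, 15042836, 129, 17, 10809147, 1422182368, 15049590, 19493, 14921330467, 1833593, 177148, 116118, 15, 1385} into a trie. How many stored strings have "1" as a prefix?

15

Walk to "1"; the words in its subtree are exactly those with that prefix.
Matches: "10809147", "116118", "129", "1385", "1422182368", "14921330467", "15", "15042836", "150429", "150488648", "15049590", "17", "177148", "1833593", "19493"
Count: 15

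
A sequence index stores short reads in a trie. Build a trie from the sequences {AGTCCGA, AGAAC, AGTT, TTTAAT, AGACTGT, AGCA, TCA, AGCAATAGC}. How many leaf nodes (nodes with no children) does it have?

7

Leaves are exactly the stored words that no other stored word extends.
Those words: "AGAAC", "AGACTGT", "AGCAATAGC", "AGTCCGA", "AGTT", "TCA", "TTTAAT"
Leaf count: 7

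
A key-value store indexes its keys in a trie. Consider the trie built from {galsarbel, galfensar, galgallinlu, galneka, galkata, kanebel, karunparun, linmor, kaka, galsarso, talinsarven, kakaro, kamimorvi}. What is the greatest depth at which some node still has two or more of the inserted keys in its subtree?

The deepest shared node is where two words last agree before diverging.
e.g. "galsarbel" and "galsarso" share the prefix "galsar" of length 6; no pair shares a longer one.
Longest shared-prefix length: 6

6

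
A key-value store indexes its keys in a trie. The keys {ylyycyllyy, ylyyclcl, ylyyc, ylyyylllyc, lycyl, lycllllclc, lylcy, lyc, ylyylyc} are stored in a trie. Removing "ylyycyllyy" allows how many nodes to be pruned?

After clearing the end-marker at "ylyycyllyy", prune upward until reaching a node still needed by another word.
The suffix "yllyy" (5 nodes) is used only by "ylyycyllyy"; the node for "ylyyc" still has the child "l", so pruning stops there.
Nodes removed: 5

5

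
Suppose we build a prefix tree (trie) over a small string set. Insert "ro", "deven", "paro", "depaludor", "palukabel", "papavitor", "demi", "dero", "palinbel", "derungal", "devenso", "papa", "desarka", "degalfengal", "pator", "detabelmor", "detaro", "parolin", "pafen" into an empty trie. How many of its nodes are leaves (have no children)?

16

A leaf is a node with no children — equivalently, the end of a word that is not a proper prefix of any other stored word.
Those words: "degalfengal", "demi", "depaludor", "dero", "derungal", "desarka", "detabelmor", "detaro", "devenso", "pafen", "palinbel", "palukabel", "papavitor", "parolin", "pator", "ro"
Leaf count: 16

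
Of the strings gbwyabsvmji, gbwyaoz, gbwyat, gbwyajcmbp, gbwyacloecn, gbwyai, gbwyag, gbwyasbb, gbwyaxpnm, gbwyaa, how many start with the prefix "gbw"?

10

Traverse to the node for "gbw", then collect every word in that subtree.
Matches: "gbwyaa", "gbwyabsvmji", "gbwyacloecn", "gbwyag", "gbwyai", "gbwyajcmbp", "gbwyaoz", "gbwyasbb", "gbwyat", "gbwyaxpnm"
Count: 10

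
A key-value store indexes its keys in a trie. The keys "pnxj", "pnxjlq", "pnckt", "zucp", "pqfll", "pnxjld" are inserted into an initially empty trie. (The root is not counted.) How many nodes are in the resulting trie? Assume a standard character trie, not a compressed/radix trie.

18

For each word, the new-node count is its length minus the longest prefix already in the trie:
  "pnxj" → 4 new (p, n, x, j)
  "pnxjlq" → prefix "pnxj" already present; 2 new (l, q)
  "pnckt" → prefix "pn" already present; 3 new (c, k, t)
  "zucp" → 4 new (z, u, c, p)
  "pqfll" → prefix "p" already present; 4 new (q, f, l, l)
  "pnxjld" → prefix "pnxjl" already present; 1 new (d)
Total nodes = 4 + 2 + 3 + 4 + 4 + 1 = 18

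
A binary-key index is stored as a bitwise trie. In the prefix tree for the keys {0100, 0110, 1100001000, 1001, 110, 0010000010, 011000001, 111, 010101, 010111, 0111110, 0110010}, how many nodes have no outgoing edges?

10

Leaves are exactly the stored words that no other stored word extends.
Those words: "0010000010", "0100", "010101", "010111", "011000001", "0110010", "0111110", "1001", "1100001000", "111"
Leaf count: 10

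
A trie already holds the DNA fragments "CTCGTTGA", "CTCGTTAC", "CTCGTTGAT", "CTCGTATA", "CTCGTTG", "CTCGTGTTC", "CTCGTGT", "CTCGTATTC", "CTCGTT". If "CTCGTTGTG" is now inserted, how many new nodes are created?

2

"CTCGTTG" is already a path in the trie; the remaining "TG" must be added.
Each of the 2 remaining characters creates one node.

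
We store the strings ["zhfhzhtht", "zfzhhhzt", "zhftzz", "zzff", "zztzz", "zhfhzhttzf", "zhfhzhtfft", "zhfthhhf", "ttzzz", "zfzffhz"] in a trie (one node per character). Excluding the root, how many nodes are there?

For each word, the new-node count is its length minus the longest prefix already in the trie:
  "zhfhzhtht" → 9 new (z, h, f, h, z, h, t, h, t)
  "zfzhhhzt" → prefix "z" already present; 7 new (f, z, h, h, h, z, t)
  "zhftzz" → prefix "zhf" already present; 3 new (t, z, z)
  "zzff" → prefix "z" already present; 3 new (z, f, f)
  "zztzz" → prefix "zz" already present; 3 new (t, z, z)
  "zhfhzhttzf" → prefix "zhfhzht" already present; 3 new (t, z, f)
  "zhfhzhtfft" → prefix "zhfhzht" already present; 3 new (f, f, t)
  "zhfthhhf" → prefix "zhft" already present; 4 new (h, h, h, f)
  "ttzzz" → 5 new (t, t, z, z, z)
  "zfzffhz" → prefix "zfz" already present; 4 new (f, f, h, z)
Total nodes = 9 + 7 + 3 + 3 + 3 + 3 + 3 + 4 + 5 + 4 = 44

44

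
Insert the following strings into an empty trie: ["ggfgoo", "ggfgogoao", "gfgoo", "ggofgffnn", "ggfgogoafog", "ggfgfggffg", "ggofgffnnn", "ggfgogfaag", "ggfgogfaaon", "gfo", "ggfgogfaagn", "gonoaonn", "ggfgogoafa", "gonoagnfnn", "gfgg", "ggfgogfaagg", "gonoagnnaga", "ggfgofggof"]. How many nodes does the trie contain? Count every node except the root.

63

For each word, the new-node count is its length minus the longest prefix already in the trie:
  "ggfgoo" → 6 new (g, g, f, g, o, o)
  "ggfgogoao" → prefix "ggfgo" already present; 4 new (g, o, a, o)
  "gfgoo" → prefix "g" already present; 4 new (f, g, o, o)
  "ggofgffnn" → prefix "gg" already present; 7 new (o, f, g, f, f, n, n)
  "ggfgogoafog" → prefix "ggfgogoa" already present; 3 new (f, o, g)
  "ggfgfggffg" → prefix "ggfg" already present; 6 new (f, g, g, f, f, g)
  "ggofgffnnn" → prefix "ggofgffnn" already present; 1 new (n)
  "ggfgogfaag" → prefix "ggfgog" already present; 4 new (f, a, a, g)
  "ggfgogfaaon" → prefix "ggfgogfaa" already present; 2 new (o, n)
  "gfo" → prefix "gf" already present; 1 new (o)
  "ggfgogfaagn" → prefix "ggfgogfaag" already present; 1 new (n)
  "gonoaonn" → prefix "g" already present; 7 new (o, n, o, a, o, n, n)
  "ggfgogoafa" → prefix "ggfgogoaf" already present; 1 new (a)
  "gonoagnfnn" → prefix "gonoa" already present; 5 new (g, n, f, n, n)
  "gfgg" → prefix "gfg" already present; 1 new (g)
  "ggfgogfaagg" → prefix "ggfgogfaag" already present; 1 new (g)
  "gonoagnnaga" → prefix "gonoagn" already present; 4 new (n, a, g, a)
  "ggfgofggof" → prefix "ggfgo" already present; 5 new (f, g, g, o, f)
Total nodes = 6 + 4 + 4 + 7 + 3 + 6 + 1 + 4 + 2 + 1 + 1 + 7 + 1 + 5 + 1 + 1 + 4 + 5 = 63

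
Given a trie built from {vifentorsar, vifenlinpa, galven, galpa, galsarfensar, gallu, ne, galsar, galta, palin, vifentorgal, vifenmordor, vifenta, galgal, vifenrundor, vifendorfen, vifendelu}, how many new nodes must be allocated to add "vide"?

2

The longest prefix of "vide" already in the trie is "vi" (length 2).
Each of the 2 remaining characters creates one node.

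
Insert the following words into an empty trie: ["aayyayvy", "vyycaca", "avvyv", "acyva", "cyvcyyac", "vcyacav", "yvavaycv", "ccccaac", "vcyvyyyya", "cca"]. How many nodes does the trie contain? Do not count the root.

58

Count nodes per top-level branch (shared prefixes stored once):
  'a'-branch (aayyayvy, acyva, avvyv): 16 nodes
  'c'-branch (cca, ccccaac, cyvcyyac): 15 nodes
  'v'-branch (vcyacav, vcyvyyyya, vyycaca): 19 nodes
  'y'-branch (yvavaycv): 8 nodes
Sum: 58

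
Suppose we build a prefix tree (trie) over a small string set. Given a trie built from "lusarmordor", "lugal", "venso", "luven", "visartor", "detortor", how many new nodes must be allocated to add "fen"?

3

"fen" shares no prefix with any stored word, so all 3 characters open new nodes.
3 − 0 = 3 new nodes.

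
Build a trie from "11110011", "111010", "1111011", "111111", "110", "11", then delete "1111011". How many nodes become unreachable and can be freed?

2

A node on "1111011"'s path can go only if nothing else ends at it or branches off below it.
The suffix "11" (2 nodes) is used only by "1111011"; the node for "11110" still has the child "0", so pruning stops there.
Nodes removed: 2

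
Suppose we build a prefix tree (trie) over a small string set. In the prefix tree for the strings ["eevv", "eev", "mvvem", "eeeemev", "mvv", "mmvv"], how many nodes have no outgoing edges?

4

A leaf is a node with no children — equivalently, the end of a word that is not a proper prefix of any other stored word.
Those words: "eeeemev", "eevv", "mmvv", "mvvem"
Leaf count: 4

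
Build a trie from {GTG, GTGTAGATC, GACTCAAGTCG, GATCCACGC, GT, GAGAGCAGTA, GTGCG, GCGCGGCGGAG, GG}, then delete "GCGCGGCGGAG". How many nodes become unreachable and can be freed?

Walk "GCGCGGCGGAG" from the leaf back toward the root, removing each node that no remaining word uses.
The suffix "CGCGGCGGAG" (10 nodes) is used only by "GCGCGGCGGAG"; the node for "G" still has the child "T", so pruning stops there.
Nodes removed: 10

10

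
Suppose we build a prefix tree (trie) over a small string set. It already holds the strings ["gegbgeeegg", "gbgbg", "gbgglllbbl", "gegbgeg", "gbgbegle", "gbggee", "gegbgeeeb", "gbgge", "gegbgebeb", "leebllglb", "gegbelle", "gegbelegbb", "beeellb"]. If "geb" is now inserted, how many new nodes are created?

1

The longest prefix of "geb" already in the trie is "ge" (length 2).
So 3 − 2 = 1 new nodes.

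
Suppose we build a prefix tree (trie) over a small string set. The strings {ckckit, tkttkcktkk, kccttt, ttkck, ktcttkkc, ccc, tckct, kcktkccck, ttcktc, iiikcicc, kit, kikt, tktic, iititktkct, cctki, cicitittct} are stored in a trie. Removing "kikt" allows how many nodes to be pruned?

After clearing the end-marker at "kikt", prune upward until reaching a node still needed by another word.
The suffix "kt" (2 nodes) is used only by "kikt"; the node for "ki" still has the child "t", so pruning stops there.
Nodes removed: 2

2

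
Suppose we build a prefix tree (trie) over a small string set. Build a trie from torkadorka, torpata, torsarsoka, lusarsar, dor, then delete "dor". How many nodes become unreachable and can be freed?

3

Walk "dor" from the leaf back toward the root, removing each node that no remaining word uses.
No other word shares any prefix with "dor", so all 3 of its nodes go.
Nodes removed: 3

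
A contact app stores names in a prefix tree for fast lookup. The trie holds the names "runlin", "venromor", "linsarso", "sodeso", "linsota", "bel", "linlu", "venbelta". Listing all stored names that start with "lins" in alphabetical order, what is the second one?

linsota

Filter for "lins…" and sort: "linsarso", "linsota"
The 2nd is linsota.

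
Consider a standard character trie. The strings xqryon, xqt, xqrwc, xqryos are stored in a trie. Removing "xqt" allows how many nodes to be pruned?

After clearing the end-marker at "xqt", prune upward until reaching a node still needed by another word.
The suffix "t" (1 node) is used only by "xqt"; the node for "xq" still has the child "r", so pruning stops there.
Nodes removed: 1

1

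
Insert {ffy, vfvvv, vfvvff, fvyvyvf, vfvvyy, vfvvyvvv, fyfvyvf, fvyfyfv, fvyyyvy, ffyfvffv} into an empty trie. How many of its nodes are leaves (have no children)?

9

A leaf is a node with no children — equivalently, the end of a word that is not a proper prefix of any other stored word.
Those words: "ffyfvffv", "fvyfyfv", "fvyvyvf", "fvyyyvy", "fyfvyvf", "vfvvff", "vfvvv", "vfvvyvvv", "vfvvyy"
Leaf count: 9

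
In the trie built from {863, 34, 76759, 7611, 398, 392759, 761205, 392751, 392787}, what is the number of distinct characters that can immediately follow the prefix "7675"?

The children of the "7675" node are the distinct next characters among strings starting with "7675".
Characters that immediately follow "7675" among the stored strings: {9}.
That node has 1 child edge.

1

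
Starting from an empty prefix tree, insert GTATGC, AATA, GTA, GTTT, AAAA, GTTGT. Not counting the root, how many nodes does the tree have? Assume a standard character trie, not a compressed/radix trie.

Trie structure (* marks end of a word):
(root)
├─ A
│  └─ A
│     ├─ A
│     │  └─ A *
│     └─ T
│        └─ A *
└─ G
   └─ T
      ├─ A *
      │  └─ T
      │     └─ G
      │        └─ C *
      └─ T
         ├─ G
         │  └─ T *
         └─ T *
Counting every labelled node above: 16.

16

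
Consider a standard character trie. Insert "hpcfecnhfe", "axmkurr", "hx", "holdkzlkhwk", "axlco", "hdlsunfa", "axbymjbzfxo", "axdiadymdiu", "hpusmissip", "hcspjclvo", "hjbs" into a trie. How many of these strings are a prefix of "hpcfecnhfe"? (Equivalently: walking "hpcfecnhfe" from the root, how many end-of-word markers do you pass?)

1

Traverse "hpcfecnhfe" character by character; count nodes along the way that are marked as word ends.
Prefixes of the query that are stored words: "hpcfecnhfe"
Count: 1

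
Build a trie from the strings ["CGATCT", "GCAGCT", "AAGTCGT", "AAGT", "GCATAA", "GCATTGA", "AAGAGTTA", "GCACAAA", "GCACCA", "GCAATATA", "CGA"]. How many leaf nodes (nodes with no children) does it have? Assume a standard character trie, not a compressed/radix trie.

9

A leaf is a node with no children — equivalently, the end of a word that is not a proper prefix of any other stored word.
Those words: "AAGAGTTA", "AAGTCGT", "CGATCT", "GCAATATA", "GCACAAA", "GCACCA", "GCAGCT", "GCATAA", "GCATTGA"
Leaf count: 9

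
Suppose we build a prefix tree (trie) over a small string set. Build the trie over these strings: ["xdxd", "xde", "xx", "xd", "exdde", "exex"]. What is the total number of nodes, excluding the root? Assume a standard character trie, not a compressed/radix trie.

For each word, the new-node count is its length minus the longest prefix already in the trie:
  "xdxd" → 4 new (x, d, x, d)
  "xde" → prefix "xd" already present; 1 new (e)
  "xx" → prefix "x" already present; 1 new (x)
  "xd" → prefix "xd" already present; 0 new (none)
  "exdde" → 5 new (e, x, d, d, e)
  "exex" → prefix "ex" already present; 2 new (e, x)
Total nodes = 4 + 1 + 1 + 0 + 5 + 2 = 13

13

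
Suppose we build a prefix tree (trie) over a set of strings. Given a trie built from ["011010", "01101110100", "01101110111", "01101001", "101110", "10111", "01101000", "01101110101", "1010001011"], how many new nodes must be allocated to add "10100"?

"10100" is already a full path in the trie; only an end-marker is added.
No new nodes are needed: 0.

0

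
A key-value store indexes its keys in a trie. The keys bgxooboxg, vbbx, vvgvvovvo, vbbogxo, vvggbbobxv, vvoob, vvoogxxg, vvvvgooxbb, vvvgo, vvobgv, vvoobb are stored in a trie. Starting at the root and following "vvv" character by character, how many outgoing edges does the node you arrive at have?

2

The children of the "vvv" node are the distinct next characters among strings starting with "vvv".
Distinct next characters after "vvv": g, v.
That node has 2 child edges.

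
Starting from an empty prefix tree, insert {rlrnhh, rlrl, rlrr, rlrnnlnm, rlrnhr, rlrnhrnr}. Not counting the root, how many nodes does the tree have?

15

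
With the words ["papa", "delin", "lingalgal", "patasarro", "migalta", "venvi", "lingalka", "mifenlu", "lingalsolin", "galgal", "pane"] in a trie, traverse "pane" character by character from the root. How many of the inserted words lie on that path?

1

Walk "pane" from the root; an end-of-word marker is hit whenever a stored word is a prefix of "pane".
Prefixes of the query that are stored words: "pane"
Count: 1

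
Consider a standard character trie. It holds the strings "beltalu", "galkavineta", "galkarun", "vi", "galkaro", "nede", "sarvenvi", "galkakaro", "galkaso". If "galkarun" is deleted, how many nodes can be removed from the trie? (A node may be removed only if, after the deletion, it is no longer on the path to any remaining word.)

After clearing the end-marker at "galkarun", prune upward until reaching a node still needed by another word.
The suffix "un" (2 nodes) is used only by "galkarun"; the node for "galkar" still has the child "o", so pruning stops there.
Nodes removed: 2

2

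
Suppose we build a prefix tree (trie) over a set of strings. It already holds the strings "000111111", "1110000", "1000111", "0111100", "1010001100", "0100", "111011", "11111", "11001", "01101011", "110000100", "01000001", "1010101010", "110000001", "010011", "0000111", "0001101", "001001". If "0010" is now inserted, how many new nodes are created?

Every character of "0010" already lies on an existing path (it is a prefix of some stored word).
No new nodes are needed: 0.

0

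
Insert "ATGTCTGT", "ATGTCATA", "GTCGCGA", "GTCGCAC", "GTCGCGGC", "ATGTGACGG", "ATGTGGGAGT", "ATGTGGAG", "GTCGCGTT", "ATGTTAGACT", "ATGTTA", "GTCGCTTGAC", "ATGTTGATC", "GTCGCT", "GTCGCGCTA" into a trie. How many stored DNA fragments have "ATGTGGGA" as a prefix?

Walk to "ATGTGGGA"; the words in its subtree are exactly those with that prefix.
Matches: "ATGTGGGAGT"
Count: 1

1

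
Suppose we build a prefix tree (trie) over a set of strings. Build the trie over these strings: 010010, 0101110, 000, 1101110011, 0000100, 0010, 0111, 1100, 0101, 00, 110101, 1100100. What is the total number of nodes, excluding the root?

Trace insertions, counting only characters that open a new branch:
  "010010" → 6 new (0, 1, 0, 0, 1, 0)
  "0101110" → prefix "010" already present; 4 new (1, 1, 1, 0)
  "000" → prefix "0" already present; 2 new (0, 0)
  "1101110011" → 10 new (1, 1, 0, 1, 1, 1, 0, 0, 1, 1)
  "0000100" → prefix "000" already present; 4 new (0, 1, 0, 0)
  "0010" → prefix "00" already present; 2 new (1, 0)
  "0111" → prefix "01" already present; 2 new (1, 1)
  "1100" → prefix "110" already present; 1 new (0)
  "0101" → prefix "0101" already present; 0 new (none)
  "00" → prefix "00" already present; 0 new (none)
  "110101" → prefix "1101" already present; 2 new (0, 1)
  "1100100" → prefix "1100" already present; 3 new (1, 0, 0)
Total nodes = 6 + 4 + 2 + 10 + 4 + 2 + 2 + 1 + 0 + 0 + 2 + 3 = 36

36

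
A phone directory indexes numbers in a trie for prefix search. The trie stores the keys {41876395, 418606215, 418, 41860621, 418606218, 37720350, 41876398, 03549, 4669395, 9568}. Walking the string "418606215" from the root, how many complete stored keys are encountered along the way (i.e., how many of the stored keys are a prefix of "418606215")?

3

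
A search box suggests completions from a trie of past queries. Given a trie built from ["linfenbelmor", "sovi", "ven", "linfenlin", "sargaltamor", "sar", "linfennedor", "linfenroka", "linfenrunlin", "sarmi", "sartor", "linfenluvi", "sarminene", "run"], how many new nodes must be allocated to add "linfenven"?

"linfen" is already a path in the trie; the remaining "ven" must be added.
Each of the 3 remaining characters creates one node.

3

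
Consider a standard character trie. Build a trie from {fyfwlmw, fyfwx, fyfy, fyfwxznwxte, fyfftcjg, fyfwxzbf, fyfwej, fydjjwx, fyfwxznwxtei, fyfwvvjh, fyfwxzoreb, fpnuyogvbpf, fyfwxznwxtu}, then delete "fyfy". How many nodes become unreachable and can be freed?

1

Walk "fyfy" from the leaf back toward the root, removing each node that no remaining word uses.
The suffix "y" (1 node) is used only by "fyfy"; the node for "fyf" still has the child "w", so pruning stops there.
Nodes removed: 1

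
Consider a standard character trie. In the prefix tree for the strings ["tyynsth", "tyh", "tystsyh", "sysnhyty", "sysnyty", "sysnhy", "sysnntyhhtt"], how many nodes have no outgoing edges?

6

Leaves are exactly the stored words that no other stored word extends.
Those words: "sysnhyty", "sysnntyhhtt", "sysnyty", "tyh", "tystsyh", "tyynsth"
Leaf count: 6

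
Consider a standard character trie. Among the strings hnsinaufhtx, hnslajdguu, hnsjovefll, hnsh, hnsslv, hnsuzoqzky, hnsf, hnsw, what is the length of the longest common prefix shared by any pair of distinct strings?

3

Look for the deepest trie node that still has at least two words in its subtree.
"hnsf" and "hnsh" agree on "hns" (3 characters) before diverging; nothing deeper is shared.
Longest shared-prefix length: 3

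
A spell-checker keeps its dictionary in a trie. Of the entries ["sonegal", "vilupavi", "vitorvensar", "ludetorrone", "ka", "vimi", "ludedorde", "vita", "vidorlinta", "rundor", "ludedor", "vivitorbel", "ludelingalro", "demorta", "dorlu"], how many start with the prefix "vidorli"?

1

Traverse to the node for "vidorli", then collect every word in that subtree.
Words under "vidorli": vidorlinta
Count: 1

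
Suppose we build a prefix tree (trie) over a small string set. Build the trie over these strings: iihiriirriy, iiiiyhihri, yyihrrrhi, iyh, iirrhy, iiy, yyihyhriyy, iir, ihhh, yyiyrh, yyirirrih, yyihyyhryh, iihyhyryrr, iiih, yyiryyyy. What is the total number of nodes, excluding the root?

70

Count nodes per top-level branch (shared prefixes stored once):
  'i'-branch (ihhh, iihiriirriy, iihyhyryrr, iiih, iiiiyhihri, iir, iirrhy, iiy, iyh): 37 nodes
  'y'-branch (yyihrrrhi, yyihyhriyy, yyihyyhryh, yyirirrih, yyiryyyy, yyiyrh): 33 nodes
Sum: 70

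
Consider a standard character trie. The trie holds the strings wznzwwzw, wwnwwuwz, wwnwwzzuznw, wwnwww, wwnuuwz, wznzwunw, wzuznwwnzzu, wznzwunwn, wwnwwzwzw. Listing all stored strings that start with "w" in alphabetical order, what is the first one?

Words with prefix "w", in lexicographic order: "wwnuuwz", "wwnwwuwz", "wwnwww", "wwnwwzwzw", "wwnwwzzuznw", "wznzwunw", "wznzwunwn", "wznzwwzw", "wzuznwwnzzu"
The 1st is wwnuuwz.

wwnuuwz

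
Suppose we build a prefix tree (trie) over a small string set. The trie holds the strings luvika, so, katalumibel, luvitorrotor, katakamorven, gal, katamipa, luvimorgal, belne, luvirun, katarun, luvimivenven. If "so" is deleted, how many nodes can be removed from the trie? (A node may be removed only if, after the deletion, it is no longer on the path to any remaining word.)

2

Walk "so" from the leaf back toward the root, removing each node that no remaining word uses.
No other word shares any prefix with "so", so all 2 of its nodes go.
Nodes removed: 2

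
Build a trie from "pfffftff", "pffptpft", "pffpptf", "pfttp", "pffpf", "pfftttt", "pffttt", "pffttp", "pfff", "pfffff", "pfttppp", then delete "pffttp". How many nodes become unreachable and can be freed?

After clearing the end-marker at "pffttp", prune upward until reaching a node still needed by another word.
The suffix "p" (1 node) is used only by "pffttp"; the node for "pfftt" still has the child "t", so pruning stops there.
Nodes removed: 1

1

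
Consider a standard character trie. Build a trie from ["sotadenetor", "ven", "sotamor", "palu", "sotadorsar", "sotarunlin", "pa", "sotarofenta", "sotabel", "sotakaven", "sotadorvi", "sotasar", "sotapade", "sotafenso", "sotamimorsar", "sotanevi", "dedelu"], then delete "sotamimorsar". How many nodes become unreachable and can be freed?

7

A node on "sotamimorsar"'s path can go only if nothing else ends at it or branches off below it.
The suffix "imorsar" (7 nodes) is used only by "sotamimorsar"; the node for "sotam" still has the child "o", so pruning stops there.
Nodes removed: 7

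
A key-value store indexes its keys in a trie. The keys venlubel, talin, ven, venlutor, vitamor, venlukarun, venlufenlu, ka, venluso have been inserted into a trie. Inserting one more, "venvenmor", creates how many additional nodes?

6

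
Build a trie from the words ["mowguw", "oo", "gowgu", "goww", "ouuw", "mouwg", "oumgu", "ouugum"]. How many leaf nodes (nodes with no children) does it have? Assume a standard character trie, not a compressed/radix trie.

8

A leaf is a node with no children — equivalently, the end of a word that is not a proper prefix of any other stored word.
Those words: "gowgu", "goww", "mouwg", "mowguw", "oo", "oumgu", "ouugum", "ouuw"
Leaf count: 8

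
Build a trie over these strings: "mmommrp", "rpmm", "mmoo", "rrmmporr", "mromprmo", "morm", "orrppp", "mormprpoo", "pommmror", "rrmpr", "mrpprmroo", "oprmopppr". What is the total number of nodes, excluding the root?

65

Count nodes per top-level branch (shared prefixes stored once):
  'm'-branch (mmommrp, mmoo, morm, mormprpoo, mromprmo, mrpprmroo): 30 nodes
  'o'-branch (oprmopppr, orrppp): 14 nodes
  'p'-branch (pommmror): 8 nodes
  'r'-branch (rpmm, rrmmporr, rrmpr): 13 nodes
Sum: 65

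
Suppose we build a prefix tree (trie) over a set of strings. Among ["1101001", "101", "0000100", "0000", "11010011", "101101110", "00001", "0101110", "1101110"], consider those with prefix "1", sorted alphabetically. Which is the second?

Words with prefix "1", in lexicographic order: "101", "101101110", "1101001", "11010011", "1101110"
Position 2: 101101110

101101110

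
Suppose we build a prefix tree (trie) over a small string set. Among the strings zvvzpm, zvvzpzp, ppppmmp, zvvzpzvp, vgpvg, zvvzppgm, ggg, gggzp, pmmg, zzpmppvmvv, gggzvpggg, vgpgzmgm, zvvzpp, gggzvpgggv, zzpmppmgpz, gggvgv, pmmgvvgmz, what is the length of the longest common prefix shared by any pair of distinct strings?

9

Equivalently: take the maximum, over all pairs, of their longest common prefix length.
"gggzvpggg" and "gggzvpgggv" agree on "gggzvpggg" (9 characters) before diverging; nothing deeper is shared.
Longest shared-prefix length: 9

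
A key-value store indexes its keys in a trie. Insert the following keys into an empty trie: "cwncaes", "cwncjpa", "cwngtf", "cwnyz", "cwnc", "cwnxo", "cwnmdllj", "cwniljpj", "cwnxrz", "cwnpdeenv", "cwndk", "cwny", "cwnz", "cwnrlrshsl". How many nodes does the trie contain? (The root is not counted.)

45

Count nodes per top-level branch (shared prefixes stored once):
  'c'-branch (cwnc, cwncaes, cwncjpa, cwndk, cwngtf, cwniljpj, cwnmdllj, cwnpdeenv, cwnrlrshsl, cwnxo, cwnxrz, cwny, cwnyz, cwnz): 45 nodes
Sum: 45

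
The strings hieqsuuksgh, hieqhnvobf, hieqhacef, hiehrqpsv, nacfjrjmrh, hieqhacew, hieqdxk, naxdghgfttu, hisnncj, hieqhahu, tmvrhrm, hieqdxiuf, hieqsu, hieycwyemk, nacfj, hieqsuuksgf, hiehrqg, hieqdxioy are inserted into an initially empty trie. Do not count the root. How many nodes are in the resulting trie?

78

Insert word by word; a character creates a node only if that edge doesn't already exist:
  "hieqsuuksgh" → 11 new (h, i, e, q, s, u, u, k, s, g, h)
  "hieqhnvobf" → prefix "hieq" already present; 6 new (h, n, v, o, b, f)
  "hieqhacef" → prefix "hieqh" already present; 4 new (a, c, e, f)
  "hiehrqpsv" → prefix "hie" already present; 6 new (h, r, q, p, s, v)
  "nacfjrjmrh" → 10 new (n, a, c, f, j, r, j, m, r, h)
  "hieqhacew" → prefix "hieqhace" already present; 1 new (w)
  "hieqdxk" → prefix "hieq" already present; 3 new (d, x, k)
  "naxdghgfttu" → prefix "na" already present; 9 new (x, d, g, h, g, f, t, t, u)
  "hisnncj" → prefix "hi" already present; 5 new (s, n, n, c, j)
  "hieqhahu" → prefix "hieqha" already present; 2 new (h, u)
  "tmvrhrm" → 7 new (t, m, v, r, h, r, m)
  "hieqdxiuf" → prefix "hieqdx" already present; 3 new (i, u, f)
  "hieqsu" → prefix "hieqsu" already present; 0 new (none)
  "hieycwyemk" → prefix "hie" already present; 7 new (y, c, w, y, e, m, k)
  "nacfj" → prefix "nacfj" already present; 0 new (none)
  "hieqsuuksgf" → prefix "hieqsuuksg" already present; 1 new (f)
  "hiehrqg" → prefix "hiehrq" already present; 1 new (g)
  "hieqdxioy" → prefix "hieqdxi" already present; 2 new (o, y)
Total nodes = 11 + 6 + 4 + 6 + 10 + 1 + 3 + 9 + 5 + 2 + 7 + 3 + 0 + 7 + 0 + 1 + 1 + 2 = 78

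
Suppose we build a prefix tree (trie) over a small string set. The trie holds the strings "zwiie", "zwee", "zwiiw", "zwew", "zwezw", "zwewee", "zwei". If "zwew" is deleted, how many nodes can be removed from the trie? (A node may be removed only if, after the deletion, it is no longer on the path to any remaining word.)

After clearing the end-marker at "zwew", prune upward until reaching a node still needed by another word.
Every node on "zwew" is still needed (e.g. by "zwewee"), so nothing is freed.
Nodes removed: 0

0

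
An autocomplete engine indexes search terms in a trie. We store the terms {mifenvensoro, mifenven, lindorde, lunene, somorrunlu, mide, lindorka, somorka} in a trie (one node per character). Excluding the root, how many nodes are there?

Trace insertions, counting only characters that open a new branch:
  "mifenvensoro" → 12 new (m, i, f, e, n, v, e, n, s, o, r, o)
  "mifenven" → prefix "mifenven" already present; 0 new (none)
  "lindorde" → 8 new (l, i, n, d, o, r, d, e)
  "lunene" → prefix "l" already present; 5 new (u, n, e, n, e)
  "somorrunlu" → 10 new (s, o, m, o, r, r, u, n, l, u)
  "mide" → prefix "mi" already present; 2 new (d, e)
  "lindorka" → prefix "lindor" already present; 2 new (k, a)
  "somorka" → prefix "somor" already present; 2 new (k, a)
Total nodes = 12 + 0 + 8 + 5 + 10 + 2 + 2 + 2 = 41

41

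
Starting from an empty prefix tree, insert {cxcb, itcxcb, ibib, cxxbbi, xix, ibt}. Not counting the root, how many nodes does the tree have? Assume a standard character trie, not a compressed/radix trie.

21

Trace insertions, counting only characters that open a new branch:
  "cxcb" → 4 new (c, x, c, b)
  "itcxcb" → 6 new (i, t, c, x, c, b)
  "ibib" → prefix "i" already present; 3 new (b, i, b)
  "cxxbbi" → prefix "cx" already present; 4 new (x, b, b, i)
  "xix" → 3 new (x, i, x)
  "ibt" → prefix "ib" already present; 1 new (t)
Total nodes = 4 + 6 + 3 + 4 + 3 + 1 = 21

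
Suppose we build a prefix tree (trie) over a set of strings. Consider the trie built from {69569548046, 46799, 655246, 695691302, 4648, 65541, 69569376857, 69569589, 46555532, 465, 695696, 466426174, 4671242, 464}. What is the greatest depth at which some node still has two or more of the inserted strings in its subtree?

The deepest shared node is where two words last agree before diverging.
e.g. "69569548046" and "69569589" share the prefix "695695" of length 6; no pair shares a longer one.
Longest shared-prefix length: 6

6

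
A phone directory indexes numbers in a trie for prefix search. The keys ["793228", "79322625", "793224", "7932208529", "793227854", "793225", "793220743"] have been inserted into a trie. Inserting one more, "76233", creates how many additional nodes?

4

The longest prefix of "76233" already in the trie is "7" (length 1).
So 5 − 1 = 4 new nodes.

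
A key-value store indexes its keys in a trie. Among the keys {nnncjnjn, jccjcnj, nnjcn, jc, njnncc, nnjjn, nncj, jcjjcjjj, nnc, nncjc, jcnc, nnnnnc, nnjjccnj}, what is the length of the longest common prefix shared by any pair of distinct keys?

4

The deepest shared node is where two words last agree before diverging.
"nncj" and "nncjc" agree on "nncj" (4 characters) before diverging; nothing deeper is shared.
Longest shared-prefix length: 4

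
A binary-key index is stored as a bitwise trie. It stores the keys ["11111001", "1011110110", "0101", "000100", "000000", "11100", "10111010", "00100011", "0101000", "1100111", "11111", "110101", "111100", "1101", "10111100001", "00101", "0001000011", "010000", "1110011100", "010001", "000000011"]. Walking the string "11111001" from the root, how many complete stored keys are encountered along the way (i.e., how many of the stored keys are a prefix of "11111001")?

Traverse "11111001" character by character; count nodes along the way that are marked as word ends.
Prefixes of the query that are stored words: "11111", "11111001"
Count: 2

2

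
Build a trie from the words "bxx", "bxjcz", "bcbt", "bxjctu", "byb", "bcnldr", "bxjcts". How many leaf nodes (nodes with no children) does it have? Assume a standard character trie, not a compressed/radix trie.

7

A leaf is a node with no children — equivalently, the end of a word that is not a proper prefix of any other stored word.
Those words: "bcbt", "bcnldr", "bxjcts", "bxjctu", "bxjcz", "bxx", "byb"
Leaf count: 7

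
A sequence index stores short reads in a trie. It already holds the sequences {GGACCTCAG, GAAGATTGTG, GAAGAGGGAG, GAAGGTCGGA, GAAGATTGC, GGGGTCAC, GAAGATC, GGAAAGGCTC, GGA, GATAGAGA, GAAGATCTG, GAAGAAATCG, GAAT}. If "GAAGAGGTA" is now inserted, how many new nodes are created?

Walking "GAAGAGGTA" from the root, the first 7 characters ("GAAGAGG") follow existing edges; "T" is the first miss.
So 9 − 7 = 2 new nodes.

2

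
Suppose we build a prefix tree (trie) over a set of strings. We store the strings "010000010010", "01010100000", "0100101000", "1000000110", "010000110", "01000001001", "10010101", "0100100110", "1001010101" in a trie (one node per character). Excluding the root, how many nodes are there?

50

Count nodes per top-level branch (shared prefixes stored once):
  '0'-branch (01000001001, 010000010010, 010000110, 0100100110, 0100101000, 01010100000): 33 nodes
  '1'-branch (1000000110, 10010101, 1001010101): 17 nodes
Sum: 50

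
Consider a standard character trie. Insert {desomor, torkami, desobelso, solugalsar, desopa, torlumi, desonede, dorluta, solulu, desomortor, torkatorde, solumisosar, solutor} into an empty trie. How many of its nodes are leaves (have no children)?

12

A leaf is a node with no children — equivalently, the end of a word that is not a proper prefix of any other stored word.
Those words: "desobelso", "desomortor", "desonede", "desopa", "dorluta", "solugalsar", "solulu", "solumisosar", "solutor", "torkami", "torkatorde", "torlumi"
Leaf count: 12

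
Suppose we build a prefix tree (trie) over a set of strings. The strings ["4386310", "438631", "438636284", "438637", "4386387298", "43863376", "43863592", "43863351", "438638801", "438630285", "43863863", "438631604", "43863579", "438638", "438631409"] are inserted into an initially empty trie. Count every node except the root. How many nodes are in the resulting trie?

42

Trace insertions, counting only characters that open a new branch:
  "4386310" → 7 new (4, 3, 8, 6, 3, 1, 0)
  "438631" → prefix "438631" already present; 0 new (none)
  "438636284" → prefix "43863" already present; 4 new (6, 2, 8, 4)
  "438637" → prefix "43863" already present; 1 new (7)
  "4386387298" → prefix "43863" already present; 5 new (8, 7, 2, 9, 8)
  "43863376" → prefix "43863" already present; 3 new (3, 7, 6)
  "43863592" → prefix "43863" already present; 3 new (5, 9, 2)
  "43863351" → prefix "438633" already present; 2 new (5, 1)
  "438638801" → prefix "438638" already present; 3 new (8, 0, 1)
  "438630285" → prefix "43863" already present; 4 new (0, 2, 8, 5)
  "43863863" → prefix "438638" already present; 2 new (6, 3)
  "438631604" → prefix "438631" already present; 3 new (6, 0, 4)
  "43863579" → prefix "438635" already present; 2 new (7, 9)
  "438638" → prefix "438638" already present; 0 new (none)
  "438631409" → prefix "438631" already present; 3 new (4, 0, 9)
Total nodes = 7 + 0 + 4 + 1 + 5 + 3 + 3 + 2 + 3 + 4 + 2 + 3 + 2 + 0 + 3 = 42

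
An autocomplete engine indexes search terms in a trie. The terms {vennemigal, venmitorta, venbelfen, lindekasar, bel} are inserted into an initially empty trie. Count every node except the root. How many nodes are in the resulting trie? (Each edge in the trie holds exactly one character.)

Trie structure (* marks end of a word):
(root)
├─ b
│  └─ e
│     └─ l *
├─ l
│  └─ i
│     └─ n
│        └─ d
│           └─ e
│              └─ k
│                 └─ a
│                    └─ s
│                       └─ a
│                          └─ r *
└─ v
   └─ e
      └─ n
         ├─ b
         │  └─ e
         │     └─ l
         │        └─ f
         │           └─ e
         │              └─ n *
         ├─ m
         │  └─ i
         │     └─ t
         │        └─ o
         │           └─ r
         │              └─ t
         │                 └─ a *
         └─ n
            └─ e
               └─ m
                  └─ i
                     └─ g
                        └─ a
                           └─ l *
Counting every labelled node above: 36.

36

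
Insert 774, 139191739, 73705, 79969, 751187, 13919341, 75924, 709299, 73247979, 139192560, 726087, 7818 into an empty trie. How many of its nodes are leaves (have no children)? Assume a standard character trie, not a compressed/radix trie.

12

A leaf is a node with no children — equivalently, the end of a word that is not a proper prefix of any other stored word.
Those words: "139191739", "139192560", "13919341", "709299", "726087", "73247979", "73705", "751187", "75924", "774", "7818", "79969"
Leaf count: 12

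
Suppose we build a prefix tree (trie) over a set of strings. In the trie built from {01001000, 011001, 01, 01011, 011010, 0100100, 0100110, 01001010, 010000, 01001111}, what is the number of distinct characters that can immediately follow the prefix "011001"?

0

Follow the path "011001" to its node, then look at its outgoing edges.
No stored string extends past "011001".
That node has 0 child edges.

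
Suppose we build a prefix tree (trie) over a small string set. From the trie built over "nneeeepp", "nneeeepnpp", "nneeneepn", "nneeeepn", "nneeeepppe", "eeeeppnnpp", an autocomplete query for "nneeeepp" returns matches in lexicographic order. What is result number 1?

nneeeepp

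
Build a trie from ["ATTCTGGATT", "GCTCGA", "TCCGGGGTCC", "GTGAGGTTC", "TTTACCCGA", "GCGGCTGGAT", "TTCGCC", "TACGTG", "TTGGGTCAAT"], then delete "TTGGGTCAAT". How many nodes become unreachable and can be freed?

8

A node on "TTGGGTCAAT"'s path can go only if nothing else ends at it or branches off below it.
The suffix "GGGTCAAT" (8 nodes) is used only by "TTGGGTCAAT"; the node for "TT" still has the child "T", so pruning stops there.
Nodes removed: 8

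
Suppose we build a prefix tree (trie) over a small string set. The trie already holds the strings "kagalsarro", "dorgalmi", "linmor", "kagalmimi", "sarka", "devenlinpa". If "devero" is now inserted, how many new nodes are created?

2

Walking "devero" from the root, the first 4 characters ("deve") follow existing edges; "r" is the first miss.
New nodes needed: |"devero"| − 4 = 6 − 4 = 2.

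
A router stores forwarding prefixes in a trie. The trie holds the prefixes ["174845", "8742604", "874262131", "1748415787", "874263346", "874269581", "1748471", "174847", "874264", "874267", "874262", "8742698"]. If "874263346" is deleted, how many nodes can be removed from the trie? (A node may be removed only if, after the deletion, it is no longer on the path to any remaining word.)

After clearing the end-marker at "874263346", prune upward until reaching a node still needed by another word.
The suffix "3346" (4 nodes) is used only by "874263346"; the node for "87426" still has the child "0", so pruning stops there.
Nodes removed: 4

4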